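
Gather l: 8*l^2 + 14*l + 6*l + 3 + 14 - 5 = 8*l^2 + 20*l + 12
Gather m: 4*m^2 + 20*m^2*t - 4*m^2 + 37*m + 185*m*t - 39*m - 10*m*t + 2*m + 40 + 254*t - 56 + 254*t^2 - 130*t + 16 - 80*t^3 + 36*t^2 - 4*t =20*m^2*t + 175*m*t - 80*t^3 + 290*t^2 + 120*t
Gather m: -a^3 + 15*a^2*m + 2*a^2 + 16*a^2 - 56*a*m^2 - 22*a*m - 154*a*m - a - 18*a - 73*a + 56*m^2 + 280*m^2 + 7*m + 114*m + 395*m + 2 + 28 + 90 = -a^3 + 18*a^2 - 92*a + m^2*(336 - 56*a) + m*(15*a^2 - 176*a + 516) + 120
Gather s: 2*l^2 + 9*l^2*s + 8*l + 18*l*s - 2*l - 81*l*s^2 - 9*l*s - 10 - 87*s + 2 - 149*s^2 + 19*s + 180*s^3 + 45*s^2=2*l^2 + 6*l + 180*s^3 + s^2*(-81*l - 104) + s*(9*l^2 + 9*l - 68) - 8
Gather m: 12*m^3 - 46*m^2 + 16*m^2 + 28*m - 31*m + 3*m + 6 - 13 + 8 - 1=12*m^3 - 30*m^2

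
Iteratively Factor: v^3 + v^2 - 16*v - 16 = (v + 1)*(v^2 - 16) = (v + 1)*(v + 4)*(v - 4)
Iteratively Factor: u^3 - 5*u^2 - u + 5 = (u - 5)*(u^2 - 1) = (u - 5)*(u + 1)*(u - 1)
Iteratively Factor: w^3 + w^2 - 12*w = (w)*(w^2 + w - 12) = w*(w + 4)*(w - 3)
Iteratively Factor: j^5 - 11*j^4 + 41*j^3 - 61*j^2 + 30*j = (j)*(j^4 - 11*j^3 + 41*j^2 - 61*j + 30) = j*(j - 5)*(j^3 - 6*j^2 + 11*j - 6) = j*(j - 5)*(j - 3)*(j^2 - 3*j + 2) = j*(j - 5)*(j - 3)*(j - 1)*(j - 2)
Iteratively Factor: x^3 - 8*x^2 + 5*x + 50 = (x - 5)*(x^2 - 3*x - 10) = (x - 5)*(x + 2)*(x - 5)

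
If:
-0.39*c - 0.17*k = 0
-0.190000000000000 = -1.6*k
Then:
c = -0.05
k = 0.12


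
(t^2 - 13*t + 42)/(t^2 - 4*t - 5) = (-t^2 + 13*t - 42)/(-t^2 + 4*t + 5)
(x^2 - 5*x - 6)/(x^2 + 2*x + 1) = (x - 6)/(x + 1)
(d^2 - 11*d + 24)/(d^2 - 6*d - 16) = (d - 3)/(d + 2)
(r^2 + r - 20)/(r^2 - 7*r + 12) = (r + 5)/(r - 3)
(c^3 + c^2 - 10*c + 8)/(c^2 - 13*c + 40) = (c^3 + c^2 - 10*c + 8)/(c^2 - 13*c + 40)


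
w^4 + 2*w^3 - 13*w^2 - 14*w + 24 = (w - 3)*(w - 1)*(w + 2)*(w + 4)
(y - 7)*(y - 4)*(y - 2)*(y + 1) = y^4 - 12*y^3 + 37*y^2 - 6*y - 56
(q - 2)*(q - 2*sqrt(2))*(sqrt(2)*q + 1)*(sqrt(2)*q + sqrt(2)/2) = 2*q^4 - 3*sqrt(2)*q^3 - 3*q^3 - 6*q^2 + 9*sqrt(2)*q^2/2 + 3*sqrt(2)*q + 6*q + 4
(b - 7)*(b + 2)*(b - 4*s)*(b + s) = b^4 - 3*b^3*s - 5*b^3 - 4*b^2*s^2 + 15*b^2*s - 14*b^2 + 20*b*s^2 + 42*b*s + 56*s^2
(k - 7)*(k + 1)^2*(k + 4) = k^4 - k^3 - 33*k^2 - 59*k - 28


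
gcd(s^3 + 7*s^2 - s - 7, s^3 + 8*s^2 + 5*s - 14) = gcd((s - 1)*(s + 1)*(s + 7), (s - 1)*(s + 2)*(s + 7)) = s^2 + 6*s - 7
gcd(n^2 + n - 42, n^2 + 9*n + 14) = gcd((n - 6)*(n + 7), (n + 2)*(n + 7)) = n + 7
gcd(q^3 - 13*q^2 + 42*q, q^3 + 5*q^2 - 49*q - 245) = q - 7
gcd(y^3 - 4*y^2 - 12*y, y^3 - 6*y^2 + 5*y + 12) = 1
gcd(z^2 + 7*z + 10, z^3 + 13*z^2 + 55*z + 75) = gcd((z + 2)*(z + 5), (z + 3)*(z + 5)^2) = z + 5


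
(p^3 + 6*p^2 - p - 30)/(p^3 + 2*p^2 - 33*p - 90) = (p - 2)/(p - 6)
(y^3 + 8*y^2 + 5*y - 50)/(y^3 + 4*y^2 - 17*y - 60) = (y^2 + 3*y - 10)/(y^2 - y - 12)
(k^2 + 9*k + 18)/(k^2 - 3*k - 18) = (k + 6)/(k - 6)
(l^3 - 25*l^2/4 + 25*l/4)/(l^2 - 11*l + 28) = l*(4*l^2 - 25*l + 25)/(4*(l^2 - 11*l + 28))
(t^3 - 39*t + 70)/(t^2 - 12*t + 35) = (t^2 + 5*t - 14)/(t - 7)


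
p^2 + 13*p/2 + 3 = (p + 1/2)*(p + 6)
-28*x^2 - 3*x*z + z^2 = (-7*x + z)*(4*x + z)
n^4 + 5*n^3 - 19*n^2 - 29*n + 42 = (n - 3)*(n - 1)*(n + 2)*(n + 7)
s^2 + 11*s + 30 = (s + 5)*(s + 6)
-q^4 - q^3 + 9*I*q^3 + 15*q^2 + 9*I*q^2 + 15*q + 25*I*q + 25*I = (q - 5*I)^2*(-I*q + 1)*(-I*q - I)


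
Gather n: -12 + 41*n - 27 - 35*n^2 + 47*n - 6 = -35*n^2 + 88*n - 45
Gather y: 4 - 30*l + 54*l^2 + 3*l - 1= 54*l^2 - 27*l + 3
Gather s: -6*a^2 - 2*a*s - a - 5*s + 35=-6*a^2 - a + s*(-2*a - 5) + 35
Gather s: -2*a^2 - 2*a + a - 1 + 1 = -2*a^2 - a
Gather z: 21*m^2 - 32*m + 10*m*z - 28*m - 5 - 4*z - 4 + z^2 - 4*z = 21*m^2 - 60*m + z^2 + z*(10*m - 8) - 9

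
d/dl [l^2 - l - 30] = 2*l - 1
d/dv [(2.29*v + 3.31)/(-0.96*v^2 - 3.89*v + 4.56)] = (2.1984*v^2 + 6.3552*v + 23.3183)/(0.9216*v^4 + 7.4688*v^3 + 6.3769*v^2 - 35.4768*v + 20.7936)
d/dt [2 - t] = -1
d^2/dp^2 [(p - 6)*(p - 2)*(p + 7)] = 6*p - 2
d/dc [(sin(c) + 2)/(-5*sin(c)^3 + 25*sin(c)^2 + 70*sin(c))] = (2*sin(c) - 7)*cos(c)/(5*(sin(c) - 7)^2*sin(c)^2)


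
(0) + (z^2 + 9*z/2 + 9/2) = z^2 + 9*z/2 + 9/2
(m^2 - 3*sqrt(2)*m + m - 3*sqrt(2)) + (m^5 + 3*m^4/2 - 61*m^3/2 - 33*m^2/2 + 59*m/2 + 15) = m^5 + 3*m^4/2 - 61*m^3/2 - 31*m^2/2 - 3*sqrt(2)*m + 61*m/2 - 3*sqrt(2) + 15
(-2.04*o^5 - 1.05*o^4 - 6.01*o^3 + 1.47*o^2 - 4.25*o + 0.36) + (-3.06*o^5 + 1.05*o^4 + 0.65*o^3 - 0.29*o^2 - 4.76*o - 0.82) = -5.1*o^5 - 5.36*o^3 + 1.18*o^2 - 9.01*o - 0.46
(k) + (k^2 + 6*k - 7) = k^2 + 7*k - 7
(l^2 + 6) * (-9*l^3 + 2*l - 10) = -9*l^5 - 52*l^3 - 10*l^2 + 12*l - 60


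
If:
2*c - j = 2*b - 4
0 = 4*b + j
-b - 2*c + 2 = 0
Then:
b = -6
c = 4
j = 24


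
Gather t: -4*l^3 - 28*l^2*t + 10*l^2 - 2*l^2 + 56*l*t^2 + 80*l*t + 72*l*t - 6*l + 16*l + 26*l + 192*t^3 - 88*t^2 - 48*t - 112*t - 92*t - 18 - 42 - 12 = -4*l^3 + 8*l^2 + 36*l + 192*t^3 + t^2*(56*l - 88) + t*(-28*l^2 + 152*l - 252) - 72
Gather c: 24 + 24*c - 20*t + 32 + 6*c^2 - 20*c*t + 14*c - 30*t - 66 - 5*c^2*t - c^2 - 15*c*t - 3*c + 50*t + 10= c^2*(5 - 5*t) + c*(35 - 35*t)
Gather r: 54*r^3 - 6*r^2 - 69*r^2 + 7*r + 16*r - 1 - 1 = 54*r^3 - 75*r^2 + 23*r - 2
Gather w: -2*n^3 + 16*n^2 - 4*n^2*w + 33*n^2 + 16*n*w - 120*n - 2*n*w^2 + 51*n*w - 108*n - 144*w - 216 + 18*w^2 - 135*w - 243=-2*n^3 + 49*n^2 - 228*n + w^2*(18 - 2*n) + w*(-4*n^2 + 67*n - 279) - 459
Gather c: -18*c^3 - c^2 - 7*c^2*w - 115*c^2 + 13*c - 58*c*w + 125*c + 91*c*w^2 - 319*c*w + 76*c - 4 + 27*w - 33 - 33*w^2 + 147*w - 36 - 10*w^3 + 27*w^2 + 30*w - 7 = -18*c^3 + c^2*(-7*w - 116) + c*(91*w^2 - 377*w + 214) - 10*w^3 - 6*w^2 + 204*w - 80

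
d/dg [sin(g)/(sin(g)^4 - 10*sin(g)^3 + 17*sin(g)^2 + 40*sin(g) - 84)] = (-3*sin(g)^4 + 20*sin(g)^3 - 17*sin(g)^2 - 84)*cos(g)/((sin(g) - 7)^2*(sin(g) - 3)^2*(sin(g) - 2)^2*(sin(g) + 2)^2)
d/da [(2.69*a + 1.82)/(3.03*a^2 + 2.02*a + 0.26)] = (8.1507*a^2 + 5.4338*a - (2.69*a + 1.82)*(6.06*a + 2.02) + 0.6994)/(3.03*a^2 + 2.02*a + 0.26)^2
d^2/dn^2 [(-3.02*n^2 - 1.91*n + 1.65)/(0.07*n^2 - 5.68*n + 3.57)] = (-1.38777878078145e-17*n^4 - 2.420222*n^3 + 4.57669799999996*n^2 - 1.07238599999998*n - 48.798378)/(0.000343*n^6 - 0.083496*n^5 + 6.827583*n^4 - 191.767024*n^3 + 348.206733*n^2 - 217.173096*n + 45.499293)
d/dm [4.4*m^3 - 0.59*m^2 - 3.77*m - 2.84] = 13.2*m^2 - 1.18*m - 3.77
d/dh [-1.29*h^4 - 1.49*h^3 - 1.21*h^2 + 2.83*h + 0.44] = -5.16*h^3 - 4.47*h^2 - 2.42*h + 2.83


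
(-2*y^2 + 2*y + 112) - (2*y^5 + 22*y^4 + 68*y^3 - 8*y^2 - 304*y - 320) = -2*y^5 - 22*y^4 - 68*y^3 + 6*y^2 + 306*y + 432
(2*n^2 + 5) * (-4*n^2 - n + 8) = -8*n^4 - 2*n^3 - 4*n^2 - 5*n + 40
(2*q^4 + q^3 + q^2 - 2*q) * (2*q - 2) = 4*q^5 - 2*q^4 - 6*q^2 + 4*q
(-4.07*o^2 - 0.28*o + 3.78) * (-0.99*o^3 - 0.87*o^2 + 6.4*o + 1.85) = 4.0293*o^5 + 3.8181*o^4 - 29.5466*o^3 - 12.6101*o^2 + 23.674*o + 6.993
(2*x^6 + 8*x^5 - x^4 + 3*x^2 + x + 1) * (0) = 0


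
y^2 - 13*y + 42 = (y - 7)*(y - 6)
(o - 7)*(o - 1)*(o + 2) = o^3 - 6*o^2 - 9*o + 14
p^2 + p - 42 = (p - 6)*(p + 7)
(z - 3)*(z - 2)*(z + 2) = z^3 - 3*z^2 - 4*z + 12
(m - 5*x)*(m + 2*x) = m^2 - 3*m*x - 10*x^2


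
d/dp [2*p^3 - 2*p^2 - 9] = 2*p*(3*p - 2)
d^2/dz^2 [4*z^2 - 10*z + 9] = 8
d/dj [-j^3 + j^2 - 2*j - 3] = -3*j^2 + 2*j - 2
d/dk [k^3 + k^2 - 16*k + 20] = 3*k^2 + 2*k - 16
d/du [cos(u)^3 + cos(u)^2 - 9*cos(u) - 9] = (-3*cos(u)^2 - 2*cos(u) + 9)*sin(u)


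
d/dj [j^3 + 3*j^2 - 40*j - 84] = 3*j^2 + 6*j - 40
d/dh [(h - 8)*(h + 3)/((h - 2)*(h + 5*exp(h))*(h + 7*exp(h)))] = (-(h - 8)*(h - 2)*(h + 3)*(h + 5*exp(h))*(7*exp(h) + 1) - (h - 8)*(h - 2)*(h + 3)*(h + 7*exp(h))*(5*exp(h) + 1) - (h - 8)*(h + 3)*(h + 5*exp(h))*(h + 7*exp(h)) + (h - 2)*(h + 5*exp(h))*(h + 7*exp(h))*(2*h - 5))/((h - 2)^2*(h + 5*exp(h))^2*(h + 7*exp(h))^2)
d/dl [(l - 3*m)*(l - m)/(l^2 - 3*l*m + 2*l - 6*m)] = (m + 2)/(l^2 + 4*l + 4)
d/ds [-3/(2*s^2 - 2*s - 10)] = 3*(2*s - 1)/(2*(-s^2 + s + 5)^2)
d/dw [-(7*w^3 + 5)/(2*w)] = -7*w + 5/(2*w^2)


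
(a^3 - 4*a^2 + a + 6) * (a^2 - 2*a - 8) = a^5 - 6*a^4 + a^3 + 36*a^2 - 20*a - 48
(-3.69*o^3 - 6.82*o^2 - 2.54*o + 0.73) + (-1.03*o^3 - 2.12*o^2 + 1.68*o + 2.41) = -4.72*o^3 - 8.94*o^2 - 0.86*o + 3.14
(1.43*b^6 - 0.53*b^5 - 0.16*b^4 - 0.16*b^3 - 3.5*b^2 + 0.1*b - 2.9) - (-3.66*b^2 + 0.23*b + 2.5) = 1.43*b^6 - 0.53*b^5 - 0.16*b^4 - 0.16*b^3 + 0.16*b^2 - 0.13*b - 5.4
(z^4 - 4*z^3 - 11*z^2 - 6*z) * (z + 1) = z^5 - 3*z^4 - 15*z^3 - 17*z^2 - 6*z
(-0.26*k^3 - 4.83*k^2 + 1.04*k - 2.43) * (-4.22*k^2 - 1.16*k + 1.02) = 1.0972*k^5 + 20.6842*k^4 + 0.948799999999999*k^3 + 4.1216*k^2 + 3.8796*k - 2.4786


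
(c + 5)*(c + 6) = c^2 + 11*c + 30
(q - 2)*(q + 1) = q^2 - q - 2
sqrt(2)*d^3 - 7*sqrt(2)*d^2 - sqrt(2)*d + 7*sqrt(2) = (d - 7)*(d - 1)*(sqrt(2)*d + sqrt(2))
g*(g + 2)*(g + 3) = g^3 + 5*g^2 + 6*g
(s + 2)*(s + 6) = s^2 + 8*s + 12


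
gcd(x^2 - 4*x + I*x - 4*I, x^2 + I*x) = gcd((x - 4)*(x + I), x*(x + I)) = x + I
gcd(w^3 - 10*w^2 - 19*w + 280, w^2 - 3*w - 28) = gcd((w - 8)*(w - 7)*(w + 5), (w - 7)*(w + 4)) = w - 7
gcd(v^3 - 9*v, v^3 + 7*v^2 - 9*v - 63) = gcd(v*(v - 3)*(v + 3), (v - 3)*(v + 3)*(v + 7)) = v^2 - 9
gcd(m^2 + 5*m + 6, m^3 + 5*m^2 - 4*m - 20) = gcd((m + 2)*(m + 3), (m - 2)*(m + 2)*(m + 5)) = m + 2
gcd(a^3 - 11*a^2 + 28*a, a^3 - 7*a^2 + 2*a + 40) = a - 4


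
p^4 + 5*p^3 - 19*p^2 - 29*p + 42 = (p - 3)*(p - 1)*(p + 2)*(p + 7)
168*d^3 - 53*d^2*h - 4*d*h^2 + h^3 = (-8*d + h)*(-3*d + h)*(7*d + h)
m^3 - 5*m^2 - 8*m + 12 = (m - 6)*(m - 1)*(m + 2)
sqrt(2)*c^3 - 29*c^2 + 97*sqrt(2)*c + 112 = (c - 8*sqrt(2))*(c - 7*sqrt(2))*(sqrt(2)*c + 1)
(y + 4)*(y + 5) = y^2 + 9*y + 20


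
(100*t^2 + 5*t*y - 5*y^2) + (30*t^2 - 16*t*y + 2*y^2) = 130*t^2 - 11*t*y - 3*y^2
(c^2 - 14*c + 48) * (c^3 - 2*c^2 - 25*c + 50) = c^5 - 16*c^4 + 51*c^3 + 304*c^2 - 1900*c + 2400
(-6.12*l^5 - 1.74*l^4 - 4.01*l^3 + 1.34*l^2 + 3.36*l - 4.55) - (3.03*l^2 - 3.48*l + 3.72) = -6.12*l^5 - 1.74*l^4 - 4.01*l^3 - 1.69*l^2 + 6.84*l - 8.27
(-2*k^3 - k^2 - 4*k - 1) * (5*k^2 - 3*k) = -10*k^5 + k^4 - 17*k^3 + 7*k^2 + 3*k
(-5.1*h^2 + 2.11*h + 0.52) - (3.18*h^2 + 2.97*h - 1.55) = -8.28*h^2 - 0.86*h + 2.07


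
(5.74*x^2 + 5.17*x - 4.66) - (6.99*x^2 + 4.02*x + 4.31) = -1.25*x^2 + 1.15*x - 8.97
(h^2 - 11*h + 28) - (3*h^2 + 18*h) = -2*h^2 - 29*h + 28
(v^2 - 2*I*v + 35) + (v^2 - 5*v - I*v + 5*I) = 2*v^2 - 5*v - 3*I*v + 35 + 5*I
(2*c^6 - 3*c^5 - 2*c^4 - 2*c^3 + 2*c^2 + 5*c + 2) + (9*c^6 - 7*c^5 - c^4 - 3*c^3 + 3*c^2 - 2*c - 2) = 11*c^6 - 10*c^5 - 3*c^4 - 5*c^3 + 5*c^2 + 3*c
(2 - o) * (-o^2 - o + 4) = o^3 - o^2 - 6*o + 8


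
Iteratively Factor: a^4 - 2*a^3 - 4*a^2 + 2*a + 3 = (a - 1)*(a^3 - a^2 - 5*a - 3) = (a - 1)*(a + 1)*(a^2 - 2*a - 3) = (a - 3)*(a - 1)*(a + 1)*(a + 1)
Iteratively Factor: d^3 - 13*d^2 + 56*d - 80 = (d - 5)*(d^2 - 8*d + 16) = (d - 5)*(d - 4)*(d - 4)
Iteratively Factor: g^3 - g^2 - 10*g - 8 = (g + 1)*(g^2 - 2*g - 8) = (g - 4)*(g + 1)*(g + 2)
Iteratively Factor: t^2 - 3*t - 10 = (t + 2)*(t - 5)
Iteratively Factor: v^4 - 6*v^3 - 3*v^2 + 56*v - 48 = (v - 1)*(v^3 - 5*v^2 - 8*v + 48) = (v - 1)*(v + 3)*(v^2 - 8*v + 16) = (v - 4)*(v - 1)*(v + 3)*(v - 4)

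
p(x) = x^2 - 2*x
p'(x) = 2*x - 2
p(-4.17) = 25.73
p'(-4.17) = -10.34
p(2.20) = 0.44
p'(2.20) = 2.40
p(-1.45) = 5.00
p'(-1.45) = -4.90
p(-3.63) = 20.44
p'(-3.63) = -9.26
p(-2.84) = 13.75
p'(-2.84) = -7.68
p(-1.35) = 4.52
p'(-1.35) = -4.70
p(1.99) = -0.02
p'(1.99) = 1.98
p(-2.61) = 12.03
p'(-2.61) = -7.22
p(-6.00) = 48.00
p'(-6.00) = -14.00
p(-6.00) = 48.00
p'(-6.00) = -14.00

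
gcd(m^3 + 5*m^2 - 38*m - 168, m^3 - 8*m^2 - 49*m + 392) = m + 7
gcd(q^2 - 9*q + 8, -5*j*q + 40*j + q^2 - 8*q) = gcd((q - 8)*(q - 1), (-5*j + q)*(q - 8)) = q - 8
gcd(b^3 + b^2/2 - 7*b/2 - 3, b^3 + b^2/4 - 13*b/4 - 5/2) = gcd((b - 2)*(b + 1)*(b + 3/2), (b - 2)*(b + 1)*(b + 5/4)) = b^2 - b - 2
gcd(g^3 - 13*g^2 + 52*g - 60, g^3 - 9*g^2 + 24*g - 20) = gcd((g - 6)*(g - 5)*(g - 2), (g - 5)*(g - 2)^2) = g^2 - 7*g + 10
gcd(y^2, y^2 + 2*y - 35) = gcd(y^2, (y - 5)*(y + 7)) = 1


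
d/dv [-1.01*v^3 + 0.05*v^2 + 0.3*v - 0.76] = -3.03*v^2 + 0.1*v + 0.3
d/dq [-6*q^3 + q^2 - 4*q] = -18*q^2 + 2*q - 4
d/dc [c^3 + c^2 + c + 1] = 3*c^2 + 2*c + 1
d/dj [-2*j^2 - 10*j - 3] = -4*j - 10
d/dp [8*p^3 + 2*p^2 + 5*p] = 24*p^2 + 4*p + 5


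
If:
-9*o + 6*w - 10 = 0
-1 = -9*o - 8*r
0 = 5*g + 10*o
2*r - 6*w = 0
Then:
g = 26/15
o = -13/15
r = 11/10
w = 11/30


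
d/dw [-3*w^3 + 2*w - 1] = 2 - 9*w^2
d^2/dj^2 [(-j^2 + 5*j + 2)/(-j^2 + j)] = 4*(-2*j^3 - 3*j^2 + 3*j - 1)/(j^3*(j^3 - 3*j^2 + 3*j - 1))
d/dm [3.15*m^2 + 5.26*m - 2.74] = 6.3*m + 5.26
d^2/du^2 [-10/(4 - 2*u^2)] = 10*(3*u^2 + 2)/(u^2 - 2)^3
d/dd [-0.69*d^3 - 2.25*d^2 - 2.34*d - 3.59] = -2.07*d^2 - 4.5*d - 2.34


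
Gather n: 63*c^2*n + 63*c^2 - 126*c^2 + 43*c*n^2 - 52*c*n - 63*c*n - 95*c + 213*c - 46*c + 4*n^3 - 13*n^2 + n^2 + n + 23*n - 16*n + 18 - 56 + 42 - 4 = -63*c^2 + 72*c + 4*n^3 + n^2*(43*c - 12) + n*(63*c^2 - 115*c + 8)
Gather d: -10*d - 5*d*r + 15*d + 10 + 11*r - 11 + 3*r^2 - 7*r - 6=d*(5 - 5*r) + 3*r^2 + 4*r - 7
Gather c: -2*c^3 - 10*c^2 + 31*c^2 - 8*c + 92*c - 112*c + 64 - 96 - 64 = -2*c^3 + 21*c^2 - 28*c - 96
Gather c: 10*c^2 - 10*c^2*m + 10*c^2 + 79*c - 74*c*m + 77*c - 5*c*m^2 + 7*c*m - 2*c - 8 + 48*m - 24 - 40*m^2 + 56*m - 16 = c^2*(20 - 10*m) + c*(-5*m^2 - 67*m + 154) - 40*m^2 + 104*m - 48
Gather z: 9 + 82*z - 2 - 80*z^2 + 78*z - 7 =-80*z^2 + 160*z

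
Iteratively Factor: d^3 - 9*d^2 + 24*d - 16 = (d - 4)*(d^2 - 5*d + 4) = (d - 4)^2*(d - 1)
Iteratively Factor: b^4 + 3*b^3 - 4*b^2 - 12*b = (b + 2)*(b^3 + b^2 - 6*b) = (b + 2)*(b + 3)*(b^2 - 2*b) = b*(b + 2)*(b + 3)*(b - 2)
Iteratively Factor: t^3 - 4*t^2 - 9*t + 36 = (t - 3)*(t^2 - t - 12) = (t - 4)*(t - 3)*(t + 3)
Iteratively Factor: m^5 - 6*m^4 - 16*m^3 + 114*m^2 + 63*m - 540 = (m + 3)*(m^4 - 9*m^3 + 11*m^2 + 81*m - 180) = (m - 5)*(m + 3)*(m^3 - 4*m^2 - 9*m + 36) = (m - 5)*(m - 4)*(m + 3)*(m^2 - 9) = (m - 5)*(m - 4)*(m - 3)*(m + 3)*(m + 3)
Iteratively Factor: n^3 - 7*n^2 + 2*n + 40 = (n - 4)*(n^2 - 3*n - 10) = (n - 5)*(n - 4)*(n + 2)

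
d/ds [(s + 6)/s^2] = (-s - 12)/s^3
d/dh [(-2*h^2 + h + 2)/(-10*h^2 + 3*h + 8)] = 2*(2*h^2 + 4*h + 1)/(100*h^4 - 60*h^3 - 151*h^2 + 48*h + 64)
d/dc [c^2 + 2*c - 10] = 2*c + 2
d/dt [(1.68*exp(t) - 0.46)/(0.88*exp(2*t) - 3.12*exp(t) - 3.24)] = (-1.4784*exp(2*t) + 0.8096*exp(t) - 6.8784)*exp(t)/(0.7744*exp(4*t) - 5.4912*exp(3*t) + 4.032*exp(2*t) + 20.2176*exp(t) + 10.4976)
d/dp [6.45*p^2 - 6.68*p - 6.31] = 12.9*p - 6.68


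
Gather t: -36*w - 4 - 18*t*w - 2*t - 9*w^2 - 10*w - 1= t*(-18*w - 2) - 9*w^2 - 46*w - 5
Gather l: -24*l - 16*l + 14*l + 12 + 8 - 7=13 - 26*l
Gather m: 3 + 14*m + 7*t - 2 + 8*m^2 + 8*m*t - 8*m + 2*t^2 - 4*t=8*m^2 + m*(8*t + 6) + 2*t^2 + 3*t + 1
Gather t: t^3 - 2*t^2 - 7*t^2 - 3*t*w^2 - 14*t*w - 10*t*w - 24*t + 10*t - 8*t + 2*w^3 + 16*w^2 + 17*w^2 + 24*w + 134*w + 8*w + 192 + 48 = t^3 - 9*t^2 + t*(-3*w^2 - 24*w - 22) + 2*w^3 + 33*w^2 + 166*w + 240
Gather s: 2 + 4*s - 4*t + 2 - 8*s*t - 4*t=s*(4 - 8*t) - 8*t + 4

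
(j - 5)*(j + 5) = j^2 - 25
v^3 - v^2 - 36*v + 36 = (v - 6)*(v - 1)*(v + 6)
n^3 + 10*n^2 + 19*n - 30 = (n - 1)*(n + 5)*(n + 6)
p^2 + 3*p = p*(p + 3)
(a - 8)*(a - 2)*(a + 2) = a^3 - 8*a^2 - 4*a + 32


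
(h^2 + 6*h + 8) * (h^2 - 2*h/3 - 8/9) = h^4 + 16*h^3/3 + 28*h^2/9 - 32*h/3 - 64/9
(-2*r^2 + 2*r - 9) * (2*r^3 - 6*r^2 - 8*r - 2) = -4*r^5 + 16*r^4 - 14*r^3 + 42*r^2 + 68*r + 18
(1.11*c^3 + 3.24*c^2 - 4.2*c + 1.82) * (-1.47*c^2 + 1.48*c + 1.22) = -1.6317*c^5 - 3.12*c^4 + 12.3234*c^3 - 4.9386*c^2 - 2.4304*c + 2.2204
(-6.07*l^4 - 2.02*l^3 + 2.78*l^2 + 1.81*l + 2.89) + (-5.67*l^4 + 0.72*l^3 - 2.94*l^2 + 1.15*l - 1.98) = -11.74*l^4 - 1.3*l^3 - 0.16*l^2 + 2.96*l + 0.91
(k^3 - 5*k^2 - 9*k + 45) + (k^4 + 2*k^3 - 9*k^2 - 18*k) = k^4 + 3*k^3 - 14*k^2 - 27*k + 45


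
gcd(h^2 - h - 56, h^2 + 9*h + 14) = h + 7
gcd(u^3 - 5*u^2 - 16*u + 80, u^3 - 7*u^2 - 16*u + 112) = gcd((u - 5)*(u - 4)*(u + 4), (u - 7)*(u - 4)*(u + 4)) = u^2 - 16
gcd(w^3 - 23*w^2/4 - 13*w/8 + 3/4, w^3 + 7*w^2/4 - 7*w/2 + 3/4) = w - 1/4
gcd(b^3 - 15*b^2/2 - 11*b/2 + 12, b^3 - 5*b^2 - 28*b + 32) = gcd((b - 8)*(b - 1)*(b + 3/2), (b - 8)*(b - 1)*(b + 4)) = b^2 - 9*b + 8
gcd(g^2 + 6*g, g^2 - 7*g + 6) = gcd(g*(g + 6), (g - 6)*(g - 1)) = 1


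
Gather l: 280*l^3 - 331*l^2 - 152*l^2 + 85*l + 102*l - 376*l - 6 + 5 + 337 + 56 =280*l^3 - 483*l^2 - 189*l + 392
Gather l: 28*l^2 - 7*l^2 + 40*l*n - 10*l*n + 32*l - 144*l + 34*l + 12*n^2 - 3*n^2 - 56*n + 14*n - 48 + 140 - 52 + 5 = 21*l^2 + l*(30*n - 78) + 9*n^2 - 42*n + 45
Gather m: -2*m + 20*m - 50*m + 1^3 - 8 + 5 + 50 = 48 - 32*m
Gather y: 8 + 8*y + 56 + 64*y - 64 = 72*y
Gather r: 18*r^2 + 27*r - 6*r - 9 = 18*r^2 + 21*r - 9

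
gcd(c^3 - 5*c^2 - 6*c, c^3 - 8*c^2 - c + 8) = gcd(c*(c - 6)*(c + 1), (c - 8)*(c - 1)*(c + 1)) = c + 1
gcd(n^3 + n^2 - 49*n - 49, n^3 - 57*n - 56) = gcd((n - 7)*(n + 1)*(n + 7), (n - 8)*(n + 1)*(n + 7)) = n^2 + 8*n + 7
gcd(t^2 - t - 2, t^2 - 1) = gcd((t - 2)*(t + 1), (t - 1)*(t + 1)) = t + 1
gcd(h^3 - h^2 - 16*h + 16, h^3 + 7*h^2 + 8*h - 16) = h^2 + 3*h - 4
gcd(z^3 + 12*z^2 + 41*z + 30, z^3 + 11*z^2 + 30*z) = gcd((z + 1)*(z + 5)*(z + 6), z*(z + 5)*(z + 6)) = z^2 + 11*z + 30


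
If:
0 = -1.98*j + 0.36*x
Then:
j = 0.181818181818182*x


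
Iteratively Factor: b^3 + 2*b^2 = (b + 2)*(b^2) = b*(b + 2)*(b)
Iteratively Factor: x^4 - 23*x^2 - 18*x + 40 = (x + 2)*(x^3 - 2*x^2 - 19*x + 20) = (x - 5)*(x + 2)*(x^2 + 3*x - 4) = (x - 5)*(x + 2)*(x + 4)*(x - 1)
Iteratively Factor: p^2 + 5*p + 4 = (p + 1)*(p + 4)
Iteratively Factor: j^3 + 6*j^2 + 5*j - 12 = (j + 3)*(j^2 + 3*j - 4) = (j - 1)*(j + 3)*(j + 4)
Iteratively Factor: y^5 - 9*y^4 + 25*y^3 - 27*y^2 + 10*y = (y)*(y^4 - 9*y^3 + 25*y^2 - 27*y + 10) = y*(y - 1)*(y^3 - 8*y^2 + 17*y - 10) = y*(y - 1)^2*(y^2 - 7*y + 10) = y*(y - 5)*(y - 1)^2*(y - 2)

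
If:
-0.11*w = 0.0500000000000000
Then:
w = -0.45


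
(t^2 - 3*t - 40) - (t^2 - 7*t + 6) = 4*t - 46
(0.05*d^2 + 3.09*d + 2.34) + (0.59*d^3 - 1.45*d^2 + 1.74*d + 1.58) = 0.59*d^3 - 1.4*d^2 + 4.83*d + 3.92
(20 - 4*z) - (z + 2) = 18 - 5*z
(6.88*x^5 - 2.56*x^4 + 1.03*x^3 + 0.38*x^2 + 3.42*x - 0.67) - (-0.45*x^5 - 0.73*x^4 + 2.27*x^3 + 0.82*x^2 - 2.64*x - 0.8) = 7.33*x^5 - 1.83*x^4 - 1.24*x^3 - 0.44*x^2 + 6.06*x + 0.13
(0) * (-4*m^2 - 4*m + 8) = 0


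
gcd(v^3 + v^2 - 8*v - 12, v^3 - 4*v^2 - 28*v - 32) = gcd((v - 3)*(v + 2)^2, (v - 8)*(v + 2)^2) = v^2 + 4*v + 4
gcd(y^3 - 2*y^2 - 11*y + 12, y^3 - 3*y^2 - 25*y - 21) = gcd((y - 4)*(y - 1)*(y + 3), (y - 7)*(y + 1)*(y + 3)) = y + 3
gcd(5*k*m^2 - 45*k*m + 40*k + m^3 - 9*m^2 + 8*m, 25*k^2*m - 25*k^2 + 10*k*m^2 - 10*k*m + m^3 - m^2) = 5*k*m - 5*k + m^2 - m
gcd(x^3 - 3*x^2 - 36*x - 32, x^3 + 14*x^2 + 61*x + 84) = x + 4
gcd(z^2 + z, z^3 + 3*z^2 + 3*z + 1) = z + 1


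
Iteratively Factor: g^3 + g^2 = (g)*(g^2 + g) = g*(g + 1)*(g)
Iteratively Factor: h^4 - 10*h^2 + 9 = (h - 1)*(h^3 + h^2 - 9*h - 9) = (h - 1)*(h + 3)*(h^2 - 2*h - 3) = (h - 1)*(h + 1)*(h + 3)*(h - 3)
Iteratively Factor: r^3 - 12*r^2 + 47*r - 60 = (r - 5)*(r^2 - 7*r + 12) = (r - 5)*(r - 3)*(r - 4)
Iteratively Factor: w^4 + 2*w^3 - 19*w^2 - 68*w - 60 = (w - 5)*(w^3 + 7*w^2 + 16*w + 12) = (w - 5)*(w + 2)*(w^2 + 5*w + 6) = (w - 5)*(w + 2)*(w + 3)*(w + 2)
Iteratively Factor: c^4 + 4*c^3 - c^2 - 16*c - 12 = (c + 2)*(c^3 + 2*c^2 - 5*c - 6) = (c + 1)*(c + 2)*(c^2 + c - 6) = (c + 1)*(c + 2)*(c + 3)*(c - 2)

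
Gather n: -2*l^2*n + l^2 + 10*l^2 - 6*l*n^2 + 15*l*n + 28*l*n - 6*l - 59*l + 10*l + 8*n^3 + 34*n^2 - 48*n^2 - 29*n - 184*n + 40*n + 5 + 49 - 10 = 11*l^2 - 55*l + 8*n^3 + n^2*(-6*l - 14) + n*(-2*l^2 + 43*l - 173) + 44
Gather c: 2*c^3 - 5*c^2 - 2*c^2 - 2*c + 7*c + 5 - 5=2*c^3 - 7*c^2 + 5*c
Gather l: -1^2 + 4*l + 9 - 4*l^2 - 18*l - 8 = -4*l^2 - 14*l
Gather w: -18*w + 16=16 - 18*w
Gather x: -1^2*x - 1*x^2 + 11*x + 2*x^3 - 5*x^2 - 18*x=2*x^3 - 6*x^2 - 8*x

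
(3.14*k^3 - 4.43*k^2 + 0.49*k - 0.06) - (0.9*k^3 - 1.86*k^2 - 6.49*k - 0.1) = 2.24*k^3 - 2.57*k^2 + 6.98*k + 0.04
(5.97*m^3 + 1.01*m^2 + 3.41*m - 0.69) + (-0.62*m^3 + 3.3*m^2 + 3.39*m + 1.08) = 5.35*m^3 + 4.31*m^2 + 6.8*m + 0.39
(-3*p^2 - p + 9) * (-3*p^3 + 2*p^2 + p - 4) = 9*p^5 - 3*p^4 - 32*p^3 + 29*p^2 + 13*p - 36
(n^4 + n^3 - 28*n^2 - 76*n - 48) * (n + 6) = n^5 + 7*n^4 - 22*n^3 - 244*n^2 - 504*n - 288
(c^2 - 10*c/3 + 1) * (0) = 0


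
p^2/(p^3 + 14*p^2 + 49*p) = p/(p^2 + 14*p + 49)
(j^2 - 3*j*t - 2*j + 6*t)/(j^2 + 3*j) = (j^2 - 3*j*t - 2*j + 6*t)/(j*(j + 3))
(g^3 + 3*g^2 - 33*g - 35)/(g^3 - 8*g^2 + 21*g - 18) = (g^3 + 3*g^2 - 33*g - 35)/(g^3 - 8*g^2 + 21*g - 18)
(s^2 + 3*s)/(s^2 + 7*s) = (s + 3)/(s + 7)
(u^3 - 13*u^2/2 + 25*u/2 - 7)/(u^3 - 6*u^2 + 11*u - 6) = (u - 7/2)/(u - 3)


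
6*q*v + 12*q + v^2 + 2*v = (6*q + v)*(v + 2)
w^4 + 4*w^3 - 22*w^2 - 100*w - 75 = (w - 5)*(w + 1)*(w + 3)*(w + 5)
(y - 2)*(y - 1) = y^2 - 3*y + 2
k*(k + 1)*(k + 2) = k^3 + 3*k^2 + 2*k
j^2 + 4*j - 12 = (j - 2)*(j + 6)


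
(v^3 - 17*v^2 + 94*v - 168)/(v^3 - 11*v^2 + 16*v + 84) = (v - 4)/(v + 2)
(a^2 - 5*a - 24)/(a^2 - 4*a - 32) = (a + 3)/(a + 4)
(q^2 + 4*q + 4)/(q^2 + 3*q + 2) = (q + 2)/(q + 1)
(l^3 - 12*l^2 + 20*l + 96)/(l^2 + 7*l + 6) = (l^3 - 12*l^2 + 20*l + 96)/(l^2 + 7*l + 6)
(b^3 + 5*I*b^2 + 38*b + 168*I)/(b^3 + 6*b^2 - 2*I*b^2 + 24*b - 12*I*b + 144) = (b + 7*I)/(b + 6)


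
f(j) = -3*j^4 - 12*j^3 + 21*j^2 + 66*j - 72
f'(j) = -12*j^3 - 36*j^2 + 42*j + 66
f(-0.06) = -75.88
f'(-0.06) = 63.35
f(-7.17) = -2971.04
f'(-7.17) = 2337.36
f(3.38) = -463.93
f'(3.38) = -666.69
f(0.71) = -19.61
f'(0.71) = 73.38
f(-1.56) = -96.06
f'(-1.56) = -41.57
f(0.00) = -72.00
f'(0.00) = 66.00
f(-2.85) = -9.66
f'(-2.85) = -68.32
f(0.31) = -49.91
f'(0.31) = 75.20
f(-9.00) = -9900.00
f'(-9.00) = 5520.00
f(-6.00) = -1008.00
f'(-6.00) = 1110.00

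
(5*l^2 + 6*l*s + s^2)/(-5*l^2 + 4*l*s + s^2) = (l + s)/(-l + s)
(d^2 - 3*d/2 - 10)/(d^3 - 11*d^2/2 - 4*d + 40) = 1/(d - 4)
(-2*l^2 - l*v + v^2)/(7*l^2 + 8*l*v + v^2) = (-2*l + v)/(7*l + v)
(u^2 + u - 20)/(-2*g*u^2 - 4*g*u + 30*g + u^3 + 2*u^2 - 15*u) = (u - 4)/(-2*g*u + 6*g + u^2 - 3*u)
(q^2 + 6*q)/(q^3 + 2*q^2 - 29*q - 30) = q/(q^2 - 4*q - 5)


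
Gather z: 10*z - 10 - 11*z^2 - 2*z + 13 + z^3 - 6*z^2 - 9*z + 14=z^3 - 17*z^2 - z + 17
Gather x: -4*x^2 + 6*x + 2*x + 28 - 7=-4*x^2 + 8*x + 21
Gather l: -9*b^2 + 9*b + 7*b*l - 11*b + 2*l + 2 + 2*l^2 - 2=-9*b^2 - 2*b + 2*l^2 + l*(7*b + 2)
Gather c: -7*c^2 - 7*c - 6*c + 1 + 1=-7*c^2 - 13*c + 2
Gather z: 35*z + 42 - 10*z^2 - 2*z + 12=-10*z^2 + 33*z + 54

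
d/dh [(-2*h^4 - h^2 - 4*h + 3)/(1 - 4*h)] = 2*(12*h^4 - 4*h^3 + 2*h^2 - h + 4)/(16*h^2 - 8*h + 1)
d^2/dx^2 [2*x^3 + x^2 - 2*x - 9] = 12*x + 2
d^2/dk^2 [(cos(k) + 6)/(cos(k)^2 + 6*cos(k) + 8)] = (-9*(1 - cos(2*k))^2*cos(k)/4 - 9*(1 - cos(2*k))^2/2 + 349*cos(k) + 12*cos(2*k) - 33*cos(3*k)/2 + cos(5*k)/2 + 270)/((cos(k) + 2)^3*(cos(k) + 4)^3)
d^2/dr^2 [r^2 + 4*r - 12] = 2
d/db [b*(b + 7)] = 2*b + 7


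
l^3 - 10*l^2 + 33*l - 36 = (l - 4)*(l - 3)^2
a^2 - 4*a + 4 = (a - 2)^2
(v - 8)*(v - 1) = v^2 - 9*v + 8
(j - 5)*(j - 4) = j^2 - 9*j + 20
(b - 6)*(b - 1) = b^2 - 7*b + 6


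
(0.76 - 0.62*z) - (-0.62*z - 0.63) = 1.39000000000000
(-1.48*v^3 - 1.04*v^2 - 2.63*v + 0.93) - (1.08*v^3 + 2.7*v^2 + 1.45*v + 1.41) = -2.56*v^3 - 3.74*v^2 - 4.08*v - 0.48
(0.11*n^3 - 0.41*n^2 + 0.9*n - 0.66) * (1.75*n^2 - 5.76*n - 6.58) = 0.1925*n^5 - 1.3511*n^4 + 3.2128*n^3 - 3.6412*n^2 - 2.1204*n + 4.3428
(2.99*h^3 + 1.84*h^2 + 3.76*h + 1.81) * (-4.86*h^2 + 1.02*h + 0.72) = -14.5314*h^5 - 5.8926*h^4 - 14.244*h^3 - 3.6366*h^2 + 4.5534*h + 1.3032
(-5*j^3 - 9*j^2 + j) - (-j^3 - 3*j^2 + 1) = -4*j^3 - 6*j^2 + j - 1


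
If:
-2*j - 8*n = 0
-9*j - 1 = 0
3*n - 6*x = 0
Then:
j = -1/9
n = 1/36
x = 1/72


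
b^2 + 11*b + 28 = (b + 4)*(b + 7)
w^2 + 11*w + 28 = (w + 4)*(w + 7)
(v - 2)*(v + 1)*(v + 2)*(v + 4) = v^4 + 5*v^3 - 20*v - 16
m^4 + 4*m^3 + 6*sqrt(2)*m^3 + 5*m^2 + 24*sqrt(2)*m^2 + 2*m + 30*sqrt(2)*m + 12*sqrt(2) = (m + 1)^2*(m + 2)*(m + 6*sqrt(2))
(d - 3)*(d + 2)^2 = d^3 + d^2 - 8*d - 12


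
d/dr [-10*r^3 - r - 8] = -30*r^2 - 1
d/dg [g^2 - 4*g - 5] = 2*g - 4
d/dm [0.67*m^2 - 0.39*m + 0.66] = 1.34*m - 0.39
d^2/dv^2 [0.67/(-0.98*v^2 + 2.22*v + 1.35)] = (-1.286936*v^2 + 2.915304*v + 0.67*(1.96*v - 2.22)*(3.92*v - 4.44) + 1.77282)/(-0.98*v^2 + 2.22*v + 1.35)^3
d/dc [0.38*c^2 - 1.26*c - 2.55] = 0.76*c - 1.26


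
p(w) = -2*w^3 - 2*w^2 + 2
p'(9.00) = -522.00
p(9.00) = -1618.00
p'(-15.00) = -1290.00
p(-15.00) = 6302.00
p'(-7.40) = -298.96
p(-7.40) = 702.93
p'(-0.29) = 0.66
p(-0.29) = 1.88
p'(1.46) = -18.63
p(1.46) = -8.49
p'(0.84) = -7.59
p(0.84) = -0.60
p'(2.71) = -54.90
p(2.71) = -52.49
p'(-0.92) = -1.40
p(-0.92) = 1.86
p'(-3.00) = -42.00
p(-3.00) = 38.00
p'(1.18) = -13.07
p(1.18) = -4.07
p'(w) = -6*w^2 - 4*w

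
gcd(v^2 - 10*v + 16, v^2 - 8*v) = v - 8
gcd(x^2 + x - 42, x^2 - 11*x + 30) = x - 6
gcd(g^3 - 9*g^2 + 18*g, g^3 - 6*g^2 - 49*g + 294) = g - 6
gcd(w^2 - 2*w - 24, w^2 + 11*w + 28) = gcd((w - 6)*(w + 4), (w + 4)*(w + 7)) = w + 4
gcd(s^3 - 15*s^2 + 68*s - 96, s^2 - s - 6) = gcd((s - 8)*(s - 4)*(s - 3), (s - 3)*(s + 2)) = s - 3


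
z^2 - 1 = (z - 1)*(z + 1)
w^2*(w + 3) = w^3 + 3*w^2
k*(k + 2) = k^2 + 2*k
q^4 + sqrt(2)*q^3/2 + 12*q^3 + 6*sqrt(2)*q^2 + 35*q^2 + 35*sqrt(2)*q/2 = q*(q + 5)*(q + 7)*(q + sqrt(2)/2)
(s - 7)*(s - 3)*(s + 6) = s^3 - 4*s^2 - 39*s + 126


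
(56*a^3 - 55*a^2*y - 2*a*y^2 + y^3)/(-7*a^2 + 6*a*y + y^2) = -8*a + y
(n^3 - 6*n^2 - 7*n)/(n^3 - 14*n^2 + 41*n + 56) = n/(n - 8)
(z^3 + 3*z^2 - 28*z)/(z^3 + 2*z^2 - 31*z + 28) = z/(z - 1)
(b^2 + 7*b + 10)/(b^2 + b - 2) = (b + 5)/(b - 1)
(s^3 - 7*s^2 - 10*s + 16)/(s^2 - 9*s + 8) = s + 2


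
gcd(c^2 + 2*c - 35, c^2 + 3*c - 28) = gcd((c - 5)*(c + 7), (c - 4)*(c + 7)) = c + 7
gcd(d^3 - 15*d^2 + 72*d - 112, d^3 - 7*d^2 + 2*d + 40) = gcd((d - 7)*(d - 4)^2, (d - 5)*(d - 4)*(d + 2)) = d - 4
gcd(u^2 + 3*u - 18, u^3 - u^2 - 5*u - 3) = u - 3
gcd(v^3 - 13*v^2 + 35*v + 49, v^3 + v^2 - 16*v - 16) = v + 1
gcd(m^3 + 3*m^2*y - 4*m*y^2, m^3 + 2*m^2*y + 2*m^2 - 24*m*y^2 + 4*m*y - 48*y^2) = 1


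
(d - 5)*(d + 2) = d^2 - 3*d - 10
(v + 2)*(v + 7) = v^2 + 9*v + 14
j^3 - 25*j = j*(j - 5)*(j + 5)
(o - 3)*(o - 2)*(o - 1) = o^3 - 6*o^2 + 11*o - 6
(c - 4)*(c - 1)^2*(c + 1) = c^4 - 5*c^3 + 3*c^2 + 5*c - 4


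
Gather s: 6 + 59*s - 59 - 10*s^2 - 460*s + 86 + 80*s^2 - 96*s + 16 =70*s^2 - 497*s + 49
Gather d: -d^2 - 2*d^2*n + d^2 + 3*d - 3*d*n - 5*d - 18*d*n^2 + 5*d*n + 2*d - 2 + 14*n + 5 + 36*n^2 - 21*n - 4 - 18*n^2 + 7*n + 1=-2*d^2*n + d*(-18*n^2 + 2*n) + 18*n^2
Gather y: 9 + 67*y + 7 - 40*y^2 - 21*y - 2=-40*y^2 + 46*y + 14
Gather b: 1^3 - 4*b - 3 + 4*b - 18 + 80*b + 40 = 80*b + 20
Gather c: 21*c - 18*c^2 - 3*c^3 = -3*c^3 - 18*c^2 + 21*c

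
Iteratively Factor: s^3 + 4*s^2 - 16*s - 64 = (s - 4)*(s^2 + 8*s + 16) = (s - 4)*(s + 4)*(s + 4)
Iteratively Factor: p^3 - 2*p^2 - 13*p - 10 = (p + 1)*(p^2 - 3*p - 10) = (p - 5)*(p + 1)*(p + 2)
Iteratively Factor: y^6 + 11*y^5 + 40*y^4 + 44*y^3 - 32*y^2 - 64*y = (y - 1)*(y^5 + 12*y^4 + 52*y^3 + 96*y^2 + 64*y) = (y - 1)*(y + 2)*(y^4 + 10*y^3 + 32*y^2 + 32*y) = (y - 1)*(y + 2)*(y + 4)*(y^3 + 6*y^2 + 8*y) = (y - 1)*(y + 2)*(y + 4)^2*(y^2 + 2*y) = y*(y - 1)*(y + 2)*(y + 4)^2*(y + 2)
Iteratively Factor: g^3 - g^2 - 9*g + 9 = (g - 1)*(g^2 - 9) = (g - 1)*(g + 3)*(g - 3)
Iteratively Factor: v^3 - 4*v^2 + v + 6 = (v - 2)*(v^2 - 2*v - 3) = (v - 3)*(v - 2)*(v + 1)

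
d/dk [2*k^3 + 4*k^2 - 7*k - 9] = 6*k^2 + 8*k - 7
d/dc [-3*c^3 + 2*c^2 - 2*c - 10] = -9*c^2 + 4*c - 2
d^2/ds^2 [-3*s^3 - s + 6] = -18*s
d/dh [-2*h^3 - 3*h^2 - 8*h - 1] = -6*h^2 - 6*h - 8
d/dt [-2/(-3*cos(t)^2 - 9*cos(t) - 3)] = 2*(2*cos(t) + 3)*sin(t)/(3*(cos(t)^2 + 3*cos(t) + 1)^2)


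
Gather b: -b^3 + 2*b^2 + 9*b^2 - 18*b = -b^3 + 11*b^2 - 18*b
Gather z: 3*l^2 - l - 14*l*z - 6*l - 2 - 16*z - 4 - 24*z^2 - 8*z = 3*l^2 - 7*l - 24*z^2 + z*(-14*l - 24) - 6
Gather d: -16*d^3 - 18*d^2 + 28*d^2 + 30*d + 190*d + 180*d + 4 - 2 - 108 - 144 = -16*d^3 + 10*d^2 + 400*d - 250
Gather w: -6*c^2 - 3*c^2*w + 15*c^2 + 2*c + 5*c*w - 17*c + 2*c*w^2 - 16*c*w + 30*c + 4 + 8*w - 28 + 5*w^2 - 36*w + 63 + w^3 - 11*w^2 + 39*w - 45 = 9*c^2 + 15*c + w^3 + w^2*(2*c - 6) + w*(-3*c^2 - 11*c + 11) - 6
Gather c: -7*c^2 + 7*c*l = -7*c^2 + 7*c*l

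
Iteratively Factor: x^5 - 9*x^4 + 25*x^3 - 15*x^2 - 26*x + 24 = (x - 3)*(x^4 - 6*x^3 + 7*x^2 + 6*x - 8) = (x - 3)*(x - 1)*(x^3 - 5*x^2 + 2*x + 8) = (x - 3)*(x - 2)*(x - 1)*(x^2 - 3*x - 4) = (x - 4)*(x - 3)*(x - 2)*(x - 1)*(x + 1)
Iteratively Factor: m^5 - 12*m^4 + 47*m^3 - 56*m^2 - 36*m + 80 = (m - 2)*(m^4 - 10*m^3 + 27*m^2 - 2*m - 40) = (m - 2)^2*(m^3 - 8*m^2 + 11*m + 20) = (m - 2)^2*(m + 1)*(m^2 - 9*m + 20) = (m - 4)*(m - 2)^2*(m + 1)*(m - 5)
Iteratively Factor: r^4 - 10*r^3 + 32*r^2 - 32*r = (r - 4)*(r^3 - 6*r^2 + 8*r) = r*(r - 4)*(r^2 - 6*r + 8) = r*(r - 4)^2*(r - 2)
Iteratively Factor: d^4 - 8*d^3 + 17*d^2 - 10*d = (d)*(d^3 - 8*d^2 + 17*d - 10) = d*(d - 5)*(d^2 - 3*d + 2) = d*(d - 5)*(d - 1)*(d - 2)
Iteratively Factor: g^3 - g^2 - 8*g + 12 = (g - 2)*(g^2 + g - 6) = (g - 2)*(g + 3)*(g - 2)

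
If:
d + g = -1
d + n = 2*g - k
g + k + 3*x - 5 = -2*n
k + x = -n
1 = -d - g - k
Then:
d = 2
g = -3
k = 0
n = -8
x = 8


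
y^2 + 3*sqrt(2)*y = y*(y + 3*sqrt(2))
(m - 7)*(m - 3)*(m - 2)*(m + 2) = m^4 - 10*m^3 + 17*m^2 + 40*m - 84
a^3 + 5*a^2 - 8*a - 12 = (a - 2)*(a + 1)*(a + 6)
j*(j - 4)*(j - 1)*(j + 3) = j^4 - 2*j^3 - 11*j^2 + 12*j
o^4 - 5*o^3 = o^3*(o - 5)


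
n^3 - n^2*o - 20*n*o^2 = n*(n - 5*o)*(n + 4*o)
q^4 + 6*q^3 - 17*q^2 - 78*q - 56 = (q - 4)*(q + 1)*(q + 2)*(q + 7)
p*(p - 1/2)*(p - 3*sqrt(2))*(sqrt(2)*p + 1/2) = sqrt(2)*p^4 - 11*p^3/2 - sqrt(2)*p^3/2 - 3*sqrt(2)*p^2/2 + 11*p^2/4 + 3*sqrt(2)*p/4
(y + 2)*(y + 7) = y^2 + 9*y + 14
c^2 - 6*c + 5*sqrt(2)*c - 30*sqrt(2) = (c - 6)*(c + 5*sqrt(2))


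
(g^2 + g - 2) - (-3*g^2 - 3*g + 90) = 4*g^2 + 4*g - 92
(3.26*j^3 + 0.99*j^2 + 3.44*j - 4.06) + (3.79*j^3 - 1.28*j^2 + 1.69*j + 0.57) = 7.05*j^3 - 0.29*j^2 + 5.13*j - 3.49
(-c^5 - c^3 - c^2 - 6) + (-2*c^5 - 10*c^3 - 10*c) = -3*c^5 - 11*c^3 - c^2 - 10*c - 6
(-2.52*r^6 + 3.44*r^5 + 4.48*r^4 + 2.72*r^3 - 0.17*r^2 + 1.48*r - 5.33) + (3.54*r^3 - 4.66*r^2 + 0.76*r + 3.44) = -2.52*r^6 + 3.44*r^5 + 4.48*r^4 + 6.26*r^3 - 4.83*r^2 + 2.24*r - 1.89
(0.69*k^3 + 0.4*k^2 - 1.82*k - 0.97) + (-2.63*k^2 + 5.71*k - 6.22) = 0.69*k^3 - 2.23*k^2 + 3.89*k - 7.19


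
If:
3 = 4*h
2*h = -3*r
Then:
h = 3/4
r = -1/2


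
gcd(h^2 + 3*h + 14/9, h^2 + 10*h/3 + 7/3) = h + 7/3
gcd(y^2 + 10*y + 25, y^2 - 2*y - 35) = y + 5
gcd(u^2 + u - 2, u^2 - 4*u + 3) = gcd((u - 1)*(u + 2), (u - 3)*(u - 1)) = u - 1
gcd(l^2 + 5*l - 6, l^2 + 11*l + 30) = l + 6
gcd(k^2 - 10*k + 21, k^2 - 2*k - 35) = k - 7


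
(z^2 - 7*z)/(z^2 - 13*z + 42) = z/(z - 6)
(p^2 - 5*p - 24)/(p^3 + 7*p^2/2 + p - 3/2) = 2*(p - 8)/(2*p^2 + p - 1)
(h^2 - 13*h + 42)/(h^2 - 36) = (h - 7)/(h + 6)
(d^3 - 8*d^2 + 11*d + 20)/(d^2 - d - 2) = (d^2 - 9*d + 20)/(d - 2)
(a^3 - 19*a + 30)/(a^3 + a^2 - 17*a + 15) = (a - 2)/(a - 1)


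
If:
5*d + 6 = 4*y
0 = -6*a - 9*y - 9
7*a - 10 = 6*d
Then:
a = -10/51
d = -290/153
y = -133/153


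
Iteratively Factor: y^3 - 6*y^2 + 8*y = (y)*(y^2 - 6*y + 8) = y*(y - 2)*(y - 4)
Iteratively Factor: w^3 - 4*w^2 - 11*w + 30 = (w - 5)*(w^2 + w - 6) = (w - 5)*(w - 2)*(w + 3)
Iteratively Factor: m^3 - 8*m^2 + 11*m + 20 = (m + 1)*(m^2 - 9*m + 20) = (m - 4)*(m + 1)*(m - 5)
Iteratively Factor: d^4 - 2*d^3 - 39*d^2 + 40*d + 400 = (d + 4)*(d^3 - 6*d^2 - 15*d + 100) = (d + 4)^2*(d^2 - 10*d + 25) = (d - 5)*(d + 4)^2*(d - 5)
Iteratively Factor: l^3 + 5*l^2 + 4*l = (l + 4)*(l^2 + l) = l*(l + 4)*(l + 1)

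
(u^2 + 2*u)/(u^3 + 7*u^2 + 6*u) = (u + 2)/(u^2 + 7*u + 6)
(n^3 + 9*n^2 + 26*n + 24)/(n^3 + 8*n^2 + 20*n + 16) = (n + 3)/(n + 2)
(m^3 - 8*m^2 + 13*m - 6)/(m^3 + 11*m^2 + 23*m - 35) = (m^2 - 7*m + 6)/(m^2 + 12*m + 35)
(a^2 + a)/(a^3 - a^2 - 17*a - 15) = a/(a^2 - 2*a - 15)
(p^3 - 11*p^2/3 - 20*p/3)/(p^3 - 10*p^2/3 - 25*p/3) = (3*p + 4)/(3*p + 5)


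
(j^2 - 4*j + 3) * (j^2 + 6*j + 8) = j^4 + 2*j^3 - 13*j^2 - 14*j + 24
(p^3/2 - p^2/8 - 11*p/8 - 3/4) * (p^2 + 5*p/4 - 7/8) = p^5/2 + p^4/2 - 63*p^3/32 - 151*p^2/64 + 17*p/64 + 21/32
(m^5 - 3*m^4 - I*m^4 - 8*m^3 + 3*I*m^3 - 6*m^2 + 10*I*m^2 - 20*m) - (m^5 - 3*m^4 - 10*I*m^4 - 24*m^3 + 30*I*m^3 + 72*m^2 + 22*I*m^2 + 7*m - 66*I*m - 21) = 9*I*m^4 + 16*m^3 - 27*I*m^3 - 78*m^2 - 12*I*m^2 - 27*m + 66*I*m + 21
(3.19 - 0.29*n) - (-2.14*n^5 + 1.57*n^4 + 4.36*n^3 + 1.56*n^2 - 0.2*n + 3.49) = 2.14*n^5 - 1.57*n^4 - 4.36*n^3 - 1.56*n^2 - 0.09*n - 0.3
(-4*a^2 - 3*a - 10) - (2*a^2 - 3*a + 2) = -6*a^2 - 12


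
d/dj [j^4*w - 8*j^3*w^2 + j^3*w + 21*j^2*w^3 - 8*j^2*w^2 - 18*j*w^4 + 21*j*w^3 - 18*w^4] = w*(4*j^3 - 24*j^2*w + 3*j^2 + 42*j*w^2 - 16*j*w - 18*w^3 + 21*w^2)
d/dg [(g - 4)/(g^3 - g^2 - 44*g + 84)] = (g^3 - g^2 - 44*g + (g - 4)*(-3*g^2 + 2*g + 44) + 84)/(g^3 - g^2 - 44*g + 84)^2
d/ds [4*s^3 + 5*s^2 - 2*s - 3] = 12*s^2 + 10*s - 2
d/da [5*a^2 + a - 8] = 10*a + 1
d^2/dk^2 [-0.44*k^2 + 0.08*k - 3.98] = -0.880000000000000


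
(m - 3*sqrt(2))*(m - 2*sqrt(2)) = m^2 - 5*sqrt(2)*m + 12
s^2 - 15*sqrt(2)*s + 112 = (s - 8*sqrt(2))*(s - 7*sqrt(2))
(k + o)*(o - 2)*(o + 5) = k*o^2 + 3*k*o - 10*k + o^3 + 3*o^2 - 10*o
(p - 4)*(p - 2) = p^2 - 6*p + 8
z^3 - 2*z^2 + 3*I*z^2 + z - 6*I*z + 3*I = (z - 1)^2*(z + 3*I)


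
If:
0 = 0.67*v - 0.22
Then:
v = 0.33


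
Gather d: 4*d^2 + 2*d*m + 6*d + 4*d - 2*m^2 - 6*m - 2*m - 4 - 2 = 4*d^2 + d*(2*m + 10) - 2*m^2 - 8*m - 6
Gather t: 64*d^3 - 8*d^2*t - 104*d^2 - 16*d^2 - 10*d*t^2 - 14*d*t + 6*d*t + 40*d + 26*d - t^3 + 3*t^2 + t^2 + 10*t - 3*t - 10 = 64*d^3 - 120*d^2 + 66*d - t^3 + t^2*(4 - 10*d) + t*(-8*d^2 - 8*d + 7) - 10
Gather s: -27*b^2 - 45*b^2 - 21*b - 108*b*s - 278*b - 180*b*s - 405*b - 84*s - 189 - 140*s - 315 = -72*b^2 - 704*b + s*(-288*b - 224) - 504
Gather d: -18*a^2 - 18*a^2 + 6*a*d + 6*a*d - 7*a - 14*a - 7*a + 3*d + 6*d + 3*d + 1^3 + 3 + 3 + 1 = -36*a^2 - 28*a + d*(12*a + 12) + 8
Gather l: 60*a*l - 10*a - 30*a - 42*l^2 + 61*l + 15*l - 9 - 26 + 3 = -40*a - 42*l^2 + l*(60*a + 76) - 32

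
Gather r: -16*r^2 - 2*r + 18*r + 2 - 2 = -16*r^2 + 16*r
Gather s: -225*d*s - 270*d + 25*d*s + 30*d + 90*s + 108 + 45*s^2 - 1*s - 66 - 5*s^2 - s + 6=-240*d + 40*s^2 + s*(88 - 200*d) + 48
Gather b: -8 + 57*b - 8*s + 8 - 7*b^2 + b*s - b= -7*b^2 + b*(s + 56) - 8*s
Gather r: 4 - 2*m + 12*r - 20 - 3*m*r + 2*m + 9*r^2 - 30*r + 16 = 9*r^2 + r*(-3*m - 18)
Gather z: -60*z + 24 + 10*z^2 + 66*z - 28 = 10*z^2 + 6*z - 4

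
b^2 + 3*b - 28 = (b - 4)*(b + 7)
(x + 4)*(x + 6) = x^2 + 10*x + 24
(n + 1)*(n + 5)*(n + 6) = n^3 + 12*n^2 + 41*n + 30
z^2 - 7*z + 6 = (z - 6)*(z - 1)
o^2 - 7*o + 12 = (o - 4)*(o - 3)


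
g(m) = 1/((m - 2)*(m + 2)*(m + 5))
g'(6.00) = 0.00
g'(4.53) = -0.00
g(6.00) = 0.00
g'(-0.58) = 0.03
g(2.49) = 0.06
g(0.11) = -0.05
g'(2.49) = -0.15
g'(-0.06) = 0.01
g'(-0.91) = 0.06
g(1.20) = -0.06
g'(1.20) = -0.05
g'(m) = -1/((m - 2)*(m + 2)*(m + 5)^2) - 1/((m - 2)*(m + 2)^2*(m + 5)) - 1/((m - 2)^2*(m + 2)*(m + 5)) = (-(m - 2)*(m + 2) - (m - 2)*(m + 5) - (m + 2)*(m + 5))/((m - 2)^2*(m + 2)^2*(m + 5)^2)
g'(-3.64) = 0.00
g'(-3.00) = 0.07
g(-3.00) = 0.10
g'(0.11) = 0.01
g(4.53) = 0.01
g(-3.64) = 0.08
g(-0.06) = -0.05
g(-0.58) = -0.06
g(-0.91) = -0.08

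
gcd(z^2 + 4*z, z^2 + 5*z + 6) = 1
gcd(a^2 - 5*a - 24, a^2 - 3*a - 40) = a - 8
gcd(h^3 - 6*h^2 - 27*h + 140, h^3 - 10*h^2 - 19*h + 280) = h^2 - 2*h - 35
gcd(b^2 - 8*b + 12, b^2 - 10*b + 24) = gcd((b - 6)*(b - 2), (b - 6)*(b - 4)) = b - 6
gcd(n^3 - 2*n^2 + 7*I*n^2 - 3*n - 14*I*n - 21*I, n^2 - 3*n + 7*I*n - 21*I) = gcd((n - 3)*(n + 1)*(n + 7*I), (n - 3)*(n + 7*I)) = n^2 + n*(-3 + 7*I) - 21*I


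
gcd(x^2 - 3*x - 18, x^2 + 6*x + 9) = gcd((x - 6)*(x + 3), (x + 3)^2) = x + 3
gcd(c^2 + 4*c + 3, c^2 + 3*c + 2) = c + 1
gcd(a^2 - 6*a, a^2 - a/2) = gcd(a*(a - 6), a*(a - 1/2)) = a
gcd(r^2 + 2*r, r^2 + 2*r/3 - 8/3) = r + 2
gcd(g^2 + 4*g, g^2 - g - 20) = g + 4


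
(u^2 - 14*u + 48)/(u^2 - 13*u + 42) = (u - 8)/(u - 7)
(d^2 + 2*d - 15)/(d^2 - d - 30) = (d - 3)/(d - 6)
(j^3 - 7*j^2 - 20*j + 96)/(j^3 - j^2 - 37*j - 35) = (-j^3 + 7*j^2 + 20*j - 96)/(-j^3 + j^2 + 37*j + 35)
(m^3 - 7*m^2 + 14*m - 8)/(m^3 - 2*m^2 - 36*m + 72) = (m^2 - 5*m + 4)/(m^2 - 36)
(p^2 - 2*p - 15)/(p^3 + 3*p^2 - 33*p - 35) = (p + 3)/(p^2 + 8*p + 7)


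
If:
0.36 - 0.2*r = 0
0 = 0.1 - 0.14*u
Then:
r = 1.80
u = 0.71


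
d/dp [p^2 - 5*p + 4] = 2*p - 5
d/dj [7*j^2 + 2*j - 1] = 14*j + 2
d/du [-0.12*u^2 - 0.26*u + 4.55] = -0.24*u - 0.26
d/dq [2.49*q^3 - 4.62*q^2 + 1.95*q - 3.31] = 7.47*q^2 - 9.24*q + 1.95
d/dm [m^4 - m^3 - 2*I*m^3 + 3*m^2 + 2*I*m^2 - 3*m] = 4*m^3 + m^2*(-3 - 6*I) + m*(6 + 4*I) - 3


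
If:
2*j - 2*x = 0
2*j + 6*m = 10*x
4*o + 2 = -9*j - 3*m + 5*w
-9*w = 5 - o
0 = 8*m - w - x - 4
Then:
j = 153/469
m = 204/469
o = -1228/469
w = -397/469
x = 153/469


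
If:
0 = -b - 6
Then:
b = -6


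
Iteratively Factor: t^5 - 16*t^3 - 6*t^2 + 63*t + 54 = (t - 3)*(t^4 + 3*t^3 - 7*t^2 - 27*t - 18) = (t - 3)*(t + 2)*(t^3 + t^2 - 9*t - 9) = (t - 3)*(t + 2)*(t + 3)*(t^2 - 2*t - 3) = (t - 3)*(t + 1)*(t + 2)*(t + 3)*(t - 3)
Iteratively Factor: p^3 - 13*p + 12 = (p + 4)*(p^2 - 4*p + 3) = (p - 1)*(p + 4)*(p - 3)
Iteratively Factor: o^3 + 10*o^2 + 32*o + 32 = (o + 4)*(o^2 + 6*o + 8) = (o + 4)^2*(o + 2)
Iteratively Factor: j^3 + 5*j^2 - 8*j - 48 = (j + 4)*(j^2 + j - 12) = (j + 4)^2*(j - 3)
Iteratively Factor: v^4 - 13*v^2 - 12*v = (v - 4)*(v^3 + 4*v^2 + 3*v) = (v - 4)*(v + 3)*(v^2 + v) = (v - 4)*(v + 1)*(v + 3)*(v)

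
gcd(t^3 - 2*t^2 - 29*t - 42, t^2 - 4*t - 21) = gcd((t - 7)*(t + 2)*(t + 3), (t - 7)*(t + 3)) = t^2 - 4*t - 21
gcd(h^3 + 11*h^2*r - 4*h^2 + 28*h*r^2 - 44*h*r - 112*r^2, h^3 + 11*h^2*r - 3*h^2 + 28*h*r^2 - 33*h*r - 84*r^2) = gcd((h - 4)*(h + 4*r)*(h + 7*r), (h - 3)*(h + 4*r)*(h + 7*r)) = h^2 + 11*h*r + 28*r^2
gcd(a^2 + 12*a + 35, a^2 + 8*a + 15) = a + 5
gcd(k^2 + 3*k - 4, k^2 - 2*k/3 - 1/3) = k - 1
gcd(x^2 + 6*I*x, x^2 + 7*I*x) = x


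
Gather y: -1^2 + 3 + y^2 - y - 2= y^2 - y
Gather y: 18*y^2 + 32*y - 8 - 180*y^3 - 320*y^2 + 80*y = -180*y^3 - 302*y^2 + 112*y - 8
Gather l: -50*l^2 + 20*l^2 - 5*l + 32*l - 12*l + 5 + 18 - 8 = -30*l^2 + 15*l + 15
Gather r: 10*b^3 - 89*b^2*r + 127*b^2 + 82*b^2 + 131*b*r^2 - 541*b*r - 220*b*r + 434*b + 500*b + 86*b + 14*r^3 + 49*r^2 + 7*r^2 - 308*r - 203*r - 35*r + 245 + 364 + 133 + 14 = 10*b^3 + 209*b^2 + 1020*b + 14*r^3 + r^2*(131*b + 56) + r*(-89*b^2 - 761*b - 546) + 756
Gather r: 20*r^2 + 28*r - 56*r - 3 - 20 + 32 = 20*r^2 - 28*r + 9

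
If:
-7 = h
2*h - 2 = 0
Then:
No Solution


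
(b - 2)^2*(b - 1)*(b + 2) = b^4 - 3*b^3 - 2*b^2 + 12*b - 8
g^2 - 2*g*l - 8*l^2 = (g - 4*l)*(g + 2*l)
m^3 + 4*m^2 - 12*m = m*(m - 2)*(m + 6)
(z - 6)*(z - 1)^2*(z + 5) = z^4 - 3*z^3 - 27*z^2 + 59*z - 30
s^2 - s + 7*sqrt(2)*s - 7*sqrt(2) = (s - 1)*(s + 7*sqrt(2))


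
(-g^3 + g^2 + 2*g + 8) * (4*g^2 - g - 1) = -4*g^5 + 5*g^4 + 8*g^3 + 29*g^2 - 10*g - 8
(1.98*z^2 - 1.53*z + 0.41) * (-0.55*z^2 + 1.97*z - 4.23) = -1.089*z^4 + 4.7421*z^3 - 11.615*z^2 + 7.2796*z - 1.7343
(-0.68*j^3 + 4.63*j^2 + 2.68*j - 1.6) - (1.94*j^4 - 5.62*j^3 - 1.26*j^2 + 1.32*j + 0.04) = -1.94*j^4 + 4.94*j^3 + 5.89*j^2 + 1.36*j - 1.64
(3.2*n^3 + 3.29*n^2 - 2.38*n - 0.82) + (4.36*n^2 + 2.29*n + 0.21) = 3.2*n^3 + 7.65*n^2 - 0.0899999999999999*n - 0.61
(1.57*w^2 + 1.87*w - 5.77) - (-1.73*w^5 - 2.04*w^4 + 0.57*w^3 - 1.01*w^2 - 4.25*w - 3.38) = 1.73*w^5 + 2.04*w^4 - 0.57*w^3 + 2.58*w^2 + 6.12*w - 2.39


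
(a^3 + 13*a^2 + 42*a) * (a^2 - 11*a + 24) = a^5 + 2*a^4 - 77*a^3 - 150*a^2 + 1008*a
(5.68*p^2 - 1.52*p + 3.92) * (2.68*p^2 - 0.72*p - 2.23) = 15.2224*p^4 - 8.1632*p^3 - 1.0664*p^2 + 0.5672*p - 8.7416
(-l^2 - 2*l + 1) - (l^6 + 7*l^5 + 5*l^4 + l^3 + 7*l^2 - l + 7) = -l^6 - 7*l^5 - 5*l^4 - l^3 - 8*l^2 - l - 6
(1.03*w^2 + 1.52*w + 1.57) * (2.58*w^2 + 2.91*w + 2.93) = 2.6574*w^4 + 6.9189*w^3 + 11.4917*w^2 + 9.0223*w + 4.6001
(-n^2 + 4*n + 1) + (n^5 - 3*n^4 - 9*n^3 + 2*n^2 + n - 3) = n^5 - 3*n^4 - 9*n^3 + n^2 + 5*n - 2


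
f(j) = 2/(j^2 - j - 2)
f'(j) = 2*(1 - 2*j)/(j^2 - j - 2)^2 = 2*(1 - 2*j)/(-j^2 + j + 2)^2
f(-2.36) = 0.34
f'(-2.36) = 0.33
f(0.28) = -0.91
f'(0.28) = 0.18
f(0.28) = -0.91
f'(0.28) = 0.18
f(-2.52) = 0.29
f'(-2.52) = 0.26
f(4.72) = 0.13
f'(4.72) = -0.07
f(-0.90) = -6.90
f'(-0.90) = 66.59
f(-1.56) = 1.00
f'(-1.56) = 2.07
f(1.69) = -2.40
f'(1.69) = -6.85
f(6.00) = 0.07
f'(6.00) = -0.03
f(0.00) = -1.00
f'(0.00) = 0.50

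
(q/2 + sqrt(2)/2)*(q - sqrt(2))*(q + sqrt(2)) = q^3/2 + sqrt(2)*q^2/2 - q - sqrt(2)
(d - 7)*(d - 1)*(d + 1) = d^3 - 7*d^2 - d + 7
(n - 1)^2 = n^2 - 2*n + 1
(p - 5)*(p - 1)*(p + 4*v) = p^3 + 4*p^2*v - 6*p^2 - 24*p*v + 5*p + 20*v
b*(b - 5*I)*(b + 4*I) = b^3 - I*b^2 + 20*b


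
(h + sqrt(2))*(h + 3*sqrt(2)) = h^2 + 4*sqrt(2)*h + 6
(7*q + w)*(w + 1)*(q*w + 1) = 7*q^2*w^2 + 7*q^2*w + q*w^3 + q*w^2 + 7*q*w + 7*q + w^2 + w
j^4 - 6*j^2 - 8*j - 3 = (j - 3)*(j + 1)^3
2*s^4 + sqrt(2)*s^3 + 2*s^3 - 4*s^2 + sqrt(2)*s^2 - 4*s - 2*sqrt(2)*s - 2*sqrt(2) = (s - sqrt(2))*(s + sqrt(2))*(sqrt(2)*s + 1)*(sqrt(2)*s + sqrt(2))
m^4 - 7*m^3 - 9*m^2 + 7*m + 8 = (m - 8)*(m - 1)*(m + 1)^2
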